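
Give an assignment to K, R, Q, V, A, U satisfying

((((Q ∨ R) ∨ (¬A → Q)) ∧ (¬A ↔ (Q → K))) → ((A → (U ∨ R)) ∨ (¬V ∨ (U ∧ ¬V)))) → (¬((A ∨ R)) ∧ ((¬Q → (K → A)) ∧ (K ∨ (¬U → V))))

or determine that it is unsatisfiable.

K = False, R = False, Q = True, V = True, A = True, U = False

  ((((Q ∨ R) ∨ (¬A → Q)) ∧ (¬A ↔ (Q → K))) → ((A → (U ∨ R)) ∨ (¬V ∨ (U ∧ ¬V)))) → (¬((A ∨ R)) ∧ ((¬Q → (K → A)) ∧ (K ∨ (¬U → V)))) = True
    (((Q ∨ R) ∨ (¬A → Q)) ∧ (¬A ↔ (Q → K))) → ((A → (U ∨ R)) ∨ (¬V ∨ (U ∧ ¬V))) = False
      ((Q ∨ R) ∨ (¬A → Q)) ∧ (¬A ↔ (Q → K)) = True
        (Q ∨ R) ∨ (¬A → Q) = True
          Q ∨ R = True
          ¬A → Q = True
            ¬A = False
        ¬A ↔ (Q → K) = True
          ¬A = False
          Q → K = False
      (A → (U ∨ R)) ∨ (¬V ∨ (U ∧ ¬V)) = False
        A → (U ∨ R) = False
          U ∨ R = False
        ¬V ∨ (U ∧ ¬V) = False
          ¬V = False
          U ∧ ¬V = False
            ¬V = False
    ¬((A ∨ R)) ∧ ((¬Q → (K → A)) ∧ (K ∨ (¬U → V))) = False
      ¬((A ∨ R)) = False
        A ∨ R = True
      (¬Q → (K → A)) ∧ (K ∨ (¬U → V)) = True
        ¬Q → (K → A) = True
          ¬Q = False
          K → A = True
        K ∨ (¬U → V) = True
          ¬U → V = True
            ¬U = True
The formula evaluates to True.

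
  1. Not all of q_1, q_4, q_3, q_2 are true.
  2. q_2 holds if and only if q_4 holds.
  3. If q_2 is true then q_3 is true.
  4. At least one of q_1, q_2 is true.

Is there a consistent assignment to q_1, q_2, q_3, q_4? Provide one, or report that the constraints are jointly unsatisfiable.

q_1 = True, q_2 = False, q_3 = False, q_4 = False

  (1) {q_1, q_4, q_3, q_2}: 1/4 true — not all ✓
  (2) q_2=F, q_4=F — same ✓
  (3) q_2=F ⇒ q_3: vacuous ✓
  (4) {q_1, q_2}: 1 true — at least one ✓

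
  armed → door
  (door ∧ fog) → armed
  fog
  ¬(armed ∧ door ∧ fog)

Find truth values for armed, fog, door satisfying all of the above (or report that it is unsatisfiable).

Unit clause (fog) forces fog = True.
Try armed = True:
  (¬armed ∨ door) forces door = True.
  clause (¬armed ∨ ¬door ∨ ¬fog) is falsified — backtrack.
So armed = False.
  then (armed ∨ ¬door ∨ ¬fog) forces door = False.
Check each clause:
  (fog): fog holds.
  (¬armed ∨ door): ¬armed holds.
  (¬armed ∨ ¬door ∨ ¬fog): ¬armed holds.
  (armed ∨ ¬door ∨ ¬fog): ¬door holds.
All clauses satisfied.

armed = False; fog = True; door = False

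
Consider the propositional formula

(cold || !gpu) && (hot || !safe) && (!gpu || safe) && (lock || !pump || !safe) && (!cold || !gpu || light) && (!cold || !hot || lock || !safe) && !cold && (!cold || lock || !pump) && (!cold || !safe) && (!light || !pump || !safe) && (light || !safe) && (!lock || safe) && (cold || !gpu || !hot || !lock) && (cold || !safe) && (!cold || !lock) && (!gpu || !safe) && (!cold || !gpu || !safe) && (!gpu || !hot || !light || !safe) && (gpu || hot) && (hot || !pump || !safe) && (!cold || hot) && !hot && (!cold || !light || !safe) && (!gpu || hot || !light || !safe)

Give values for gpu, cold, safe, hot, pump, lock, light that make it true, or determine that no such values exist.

Unsatisfiable

Case hot = True:
  Clause (!hot) is falsified — contradiction.
Case hot = False:
  (hot || !safe) forces safe = False.
  (!gpu || safe) forces gpu = False.
  Clause (gpu || hot) is falsified — contradiction.
Both cases fail, so the formula is unsatisfiable.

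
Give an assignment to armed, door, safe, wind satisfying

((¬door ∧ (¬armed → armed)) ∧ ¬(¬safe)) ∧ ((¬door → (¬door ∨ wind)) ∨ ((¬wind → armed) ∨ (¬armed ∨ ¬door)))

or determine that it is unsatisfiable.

armed = True; door = False; safe = True; wind = False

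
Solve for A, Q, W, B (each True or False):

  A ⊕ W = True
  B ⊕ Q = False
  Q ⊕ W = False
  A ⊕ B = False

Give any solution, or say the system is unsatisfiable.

Adding constraints 1, 2, 3, 4 mod 2: every variable appears an even number of times on the left, so the left side is 0.
But the right sides sum to 1 (mod 2). 0 ≠ 1 — the system is inconsistent.

The formula is unsatisfiable.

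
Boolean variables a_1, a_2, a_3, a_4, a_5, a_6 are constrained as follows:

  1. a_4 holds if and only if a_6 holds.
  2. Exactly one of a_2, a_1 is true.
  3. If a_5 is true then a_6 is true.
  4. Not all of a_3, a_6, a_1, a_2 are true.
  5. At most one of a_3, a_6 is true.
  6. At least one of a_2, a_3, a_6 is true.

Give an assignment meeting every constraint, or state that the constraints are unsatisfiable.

a_1 = False, a_2 = True, a_3 = False, a_4 = False, a_5 = False, a_6 = False

  (1) a_4=F, a_6=F — same ✓
  (2) {a_2, a_1}: 1 true — exactly one ✓
  (3) a_5=F ⇒ a_6: vacuous ✓
  (4) {a_3, a_6, a_1, a_2}: 1/4 true — not all ✓
  (5) {a_3, a_6}: 0 true — at most one ✓
  (6) {a_2, a_3, a_6}: 1 true — at least one ✓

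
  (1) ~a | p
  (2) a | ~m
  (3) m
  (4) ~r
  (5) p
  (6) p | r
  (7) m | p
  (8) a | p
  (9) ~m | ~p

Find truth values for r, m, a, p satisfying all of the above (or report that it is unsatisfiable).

UNSATISFIABLE

Case p = True:
  (m) forces m = True.
  Clause (~m | ~p) is falsified — contradiction.
Case p = False:
  Clause (p) is falsified — contradiction.
Both cases fail, so the formula is unsatisfiable.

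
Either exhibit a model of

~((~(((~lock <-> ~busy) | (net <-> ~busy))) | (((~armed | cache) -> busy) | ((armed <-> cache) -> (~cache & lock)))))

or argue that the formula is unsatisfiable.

busy = False; cache = True; lock = False; armed = True; net = True

  ~((~(((~lock <-> ~busy) | (net <-> ~busy))) | (((~armed | cache) -> busy) | ((armed <-> cache) -> (~cache & lock))))) = True
    ~(((~lock <-> ~busy) | (net <-> ~busy))) | (((~armed | cache) -> busy) | ((armed <-> cache) -> (~cache & lock))) = False
      ~(((~lock <-> ~busy) | (net <-> ~busy))) = False
        (~lock <-> ~busy) | (net <-> ~busy) = True
          ~lock <-> ~busy = True
            ~lock = True
            ~busy = True
          net <-> ~busy = True
            ~busy = True
      ((~armed | cache) -> busy) | ((armed <-> cache) -> (~cache & lock)) = False
        (~armed | cache) -> busy = False
          ~armed | cache = True
            ~armed = False
        (armed <-> cache) -> (~cache & lock) = False
          armed <-> cache = True
          ~cache & lock = False
            ~cache = False
The formula evaluates to True.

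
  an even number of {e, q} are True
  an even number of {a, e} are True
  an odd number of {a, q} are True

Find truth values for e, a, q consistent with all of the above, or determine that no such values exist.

Unsatisfiable

Adding constraints 1, 2, 3 mod 2: every variable appears an even number of times on the left, so the left side is 0.
But the right sides sum to 1 (mod 2). 0 ≠ 1 — the system is inconsistent.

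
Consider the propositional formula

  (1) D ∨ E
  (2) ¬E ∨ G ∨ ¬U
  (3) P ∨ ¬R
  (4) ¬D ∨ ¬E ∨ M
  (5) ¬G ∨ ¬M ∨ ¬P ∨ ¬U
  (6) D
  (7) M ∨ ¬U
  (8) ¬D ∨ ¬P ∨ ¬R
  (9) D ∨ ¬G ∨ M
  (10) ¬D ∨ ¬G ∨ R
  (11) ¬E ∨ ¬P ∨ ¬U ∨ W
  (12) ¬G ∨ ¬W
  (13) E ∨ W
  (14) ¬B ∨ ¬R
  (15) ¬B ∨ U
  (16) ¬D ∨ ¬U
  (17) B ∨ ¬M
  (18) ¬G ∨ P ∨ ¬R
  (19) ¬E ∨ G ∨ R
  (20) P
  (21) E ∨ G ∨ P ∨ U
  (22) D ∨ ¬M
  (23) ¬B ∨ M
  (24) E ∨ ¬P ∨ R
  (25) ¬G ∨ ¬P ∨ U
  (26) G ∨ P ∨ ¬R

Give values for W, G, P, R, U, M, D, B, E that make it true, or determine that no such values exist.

Case P = True:
  (D) forces D = True.
  (¬D ∨ ¬P ∨ ¬R) forces R = False.
  (¬D ∨ ¬G ∨ R) forces G = False.
  (¬D ∨ ¬U) forces U = False.
  (¬B ∨ U) forces B = False.
  (B ∨ ¬M) forces M = False.
  (¬D ∨ ¬E ∨ M) forces E = False.
  Clause (E ∨ ¬P ∨ R) is falsified — contradiction.
Case P = False:
  Clause (P) is falsified — contradiction.
Both cases fail, so the formula is unsatisfiable.

No satisfying assignment exists.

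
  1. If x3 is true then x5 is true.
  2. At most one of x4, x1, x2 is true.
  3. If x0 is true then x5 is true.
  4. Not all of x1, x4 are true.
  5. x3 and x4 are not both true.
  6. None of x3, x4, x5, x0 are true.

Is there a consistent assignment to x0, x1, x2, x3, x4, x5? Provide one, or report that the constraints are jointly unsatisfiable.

x0 = False; x1 = False; x2 = False; x3 = False; x4 = False; x5 = False

  (1) x3=F ⇒ x5: vacuous ✓
  (2) {x4, x1, x2}: 0 true — at most one ✓
  (3) x0=F ⇒ x5: vacuous ✓
  (4) {x1, x4}: 0/2 true — not all ✓
  (5) x3=F, x4=F — not both ✓
  (6) {x3, x4, x5, x0}: 0 true — none ✓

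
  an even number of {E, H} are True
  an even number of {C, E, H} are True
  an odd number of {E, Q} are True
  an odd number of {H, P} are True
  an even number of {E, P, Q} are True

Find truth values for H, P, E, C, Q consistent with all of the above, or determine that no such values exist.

H=F, P=T, E=F, C=F, Q=T

{E, H}: 0 true → even ✓
{C, E, H}: 0 true → even ✓
{E, Q}: 1 true → odd ✓
{H, P}: 1 true → odd ✓
{E, P, Q}: 2 true → even ✓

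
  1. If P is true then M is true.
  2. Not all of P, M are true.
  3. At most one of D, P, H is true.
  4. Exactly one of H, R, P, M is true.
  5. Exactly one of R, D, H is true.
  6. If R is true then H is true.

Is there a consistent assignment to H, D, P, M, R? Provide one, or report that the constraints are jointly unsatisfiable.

H = False, D = True, P = False, M = True, R = False

  (1) P=F ⇒ M: vacuous ✓
  (2) {P, M}: 1/2 true — not all ✓
  (3) {D, P, H}: 1 true — at most one ✓
  (4) {H, R, P, M}: 1 true — exactly one ✓
  (5) {R, D, H}: 1 true — exactly one ✓
  (6) R=F ⇒ H: vacuous ✓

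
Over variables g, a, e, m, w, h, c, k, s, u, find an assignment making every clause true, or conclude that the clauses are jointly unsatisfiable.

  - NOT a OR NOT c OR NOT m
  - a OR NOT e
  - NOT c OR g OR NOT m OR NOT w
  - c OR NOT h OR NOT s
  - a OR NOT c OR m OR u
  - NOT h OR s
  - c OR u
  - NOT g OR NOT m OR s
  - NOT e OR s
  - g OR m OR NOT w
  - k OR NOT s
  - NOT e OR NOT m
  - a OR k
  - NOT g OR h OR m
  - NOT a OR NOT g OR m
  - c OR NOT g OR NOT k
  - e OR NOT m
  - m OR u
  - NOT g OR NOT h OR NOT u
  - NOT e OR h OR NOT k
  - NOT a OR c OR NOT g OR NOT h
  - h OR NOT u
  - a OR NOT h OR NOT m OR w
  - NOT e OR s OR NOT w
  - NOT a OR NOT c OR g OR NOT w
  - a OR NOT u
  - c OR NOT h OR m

g: False, a: True, e: False, m: False, w: False, h: True, c: True, k: True, s: True, u: True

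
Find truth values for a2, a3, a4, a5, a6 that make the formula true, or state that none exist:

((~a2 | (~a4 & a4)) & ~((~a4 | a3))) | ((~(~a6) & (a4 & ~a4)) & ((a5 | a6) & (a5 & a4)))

a2=F; a3=F; a4=T; a5=T; a6=T

  ((~a2 | (~a4 & a4)) & ~((~a4 | a3))) | ((~(~a6) & (a4 & ~a4)) & ((a5 | a6) & (a5 & a4))) = True
    (~a2 | (~a4 & a4)) & ~((~a4 | a3)) = True
      ~a2 | (~a4 & a4) = True
        ~a2 = True
        ~a4 & a4 = False
          ~a4 = False
      ~((~a4 | a3)) = True
        ~a4 | a3 = False
          ~a4 = False
    (~(~a6) & (a4 & ~a4)) & ((a5 | a6) & (a5 & a4)) = False
      ~(~a6) & (a4 & ~a4) = False
        ~(~a6) = True
          ~a6 = False
        a4 & ~a4 = False
          ~a4 = False
      (a5 | a6) & (a5 & a4) = True
        a5 | a6 = True
        a5 & a4 = True
The formula evaluates to True.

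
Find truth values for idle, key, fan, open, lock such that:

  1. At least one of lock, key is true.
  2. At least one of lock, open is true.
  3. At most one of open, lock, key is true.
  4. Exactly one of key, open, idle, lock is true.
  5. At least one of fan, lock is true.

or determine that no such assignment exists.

idle: False, key: False, fan: False, open: False, lock: True

  (1) {lock, key}: 1 true — at least one ✓
  (2) {lock, open}: 1 true — at least one ✓
  (3) {open, lock, key}: 1 true — at most one ✓
  (4) {key, open, idle, lock}: 1 true — exactly one ✓
  (5) {fan, lock}: 1 true — at least one ✓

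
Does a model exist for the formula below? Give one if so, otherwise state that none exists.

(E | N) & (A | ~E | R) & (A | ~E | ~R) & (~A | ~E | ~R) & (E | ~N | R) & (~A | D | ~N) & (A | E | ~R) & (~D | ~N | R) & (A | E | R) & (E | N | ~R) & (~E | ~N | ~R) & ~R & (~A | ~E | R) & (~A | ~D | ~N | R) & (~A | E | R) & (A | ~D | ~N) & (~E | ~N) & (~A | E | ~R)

Case E = True:
  (~R) forces R = False.
  (A | ~E | R) forces A = True.
  Clause (~A | ~E | R) is falsified — contradiction.
Case E = False:
  (E | N) forces N = True.
  (E | ~N | R) forces R = True.
  Clause (~R) is falsified — contradiction.
Both cases fail, so the formula is unsatisfiable.

Unsatisfiable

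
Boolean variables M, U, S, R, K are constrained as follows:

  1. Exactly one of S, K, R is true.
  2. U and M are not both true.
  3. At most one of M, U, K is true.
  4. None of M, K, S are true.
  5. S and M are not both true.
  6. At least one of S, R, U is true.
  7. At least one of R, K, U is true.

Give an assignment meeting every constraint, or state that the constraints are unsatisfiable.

M = False, U = True, S = False, R = True, K = False

  (1) {S, K, R}: 1 true — exactly one ✓
  (2) U=T, M=F — not both ✓
  (3) {M, U, K}: 1 true — at most one ✓
  (4) {M, K, S}: 0 true — none ✓
  (5) S=F, M=F — not both ✓
  (6) {S, R, U}: 2 true — at least one ✓
  (7) {R, K, U}: 2 true — at least one ✓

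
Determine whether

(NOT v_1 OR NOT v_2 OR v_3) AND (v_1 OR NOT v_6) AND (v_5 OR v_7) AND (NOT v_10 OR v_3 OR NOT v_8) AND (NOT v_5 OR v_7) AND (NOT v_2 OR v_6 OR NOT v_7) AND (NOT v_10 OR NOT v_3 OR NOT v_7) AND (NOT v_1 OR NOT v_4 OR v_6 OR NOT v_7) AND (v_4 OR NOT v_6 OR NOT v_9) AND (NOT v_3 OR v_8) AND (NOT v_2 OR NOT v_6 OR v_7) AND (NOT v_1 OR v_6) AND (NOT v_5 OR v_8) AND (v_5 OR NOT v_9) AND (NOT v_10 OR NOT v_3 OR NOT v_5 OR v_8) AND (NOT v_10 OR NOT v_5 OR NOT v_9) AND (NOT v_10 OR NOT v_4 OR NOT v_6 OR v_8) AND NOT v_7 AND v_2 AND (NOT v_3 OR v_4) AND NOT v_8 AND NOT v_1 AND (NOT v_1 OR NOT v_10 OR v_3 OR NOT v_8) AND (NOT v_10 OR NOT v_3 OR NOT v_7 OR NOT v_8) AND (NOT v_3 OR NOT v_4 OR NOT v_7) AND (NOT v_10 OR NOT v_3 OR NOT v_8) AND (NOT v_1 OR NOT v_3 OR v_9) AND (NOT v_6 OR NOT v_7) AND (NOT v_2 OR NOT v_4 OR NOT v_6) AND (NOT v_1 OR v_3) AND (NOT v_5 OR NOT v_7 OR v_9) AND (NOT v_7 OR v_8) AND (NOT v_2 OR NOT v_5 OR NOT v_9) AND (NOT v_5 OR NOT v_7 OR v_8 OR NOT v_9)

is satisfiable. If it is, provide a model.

Case v_7 = True:
  Clause (NOT v_7) is falsified — contradiction.
Case v_7 = False:
  (v_5 OR v_7) forces v_5 = True.
  Clause (NOT v_5 OR v_7) is falsified — contradiction.
Both cases fail, so the formula is unsatisfiable.

No satisfying assignment exists.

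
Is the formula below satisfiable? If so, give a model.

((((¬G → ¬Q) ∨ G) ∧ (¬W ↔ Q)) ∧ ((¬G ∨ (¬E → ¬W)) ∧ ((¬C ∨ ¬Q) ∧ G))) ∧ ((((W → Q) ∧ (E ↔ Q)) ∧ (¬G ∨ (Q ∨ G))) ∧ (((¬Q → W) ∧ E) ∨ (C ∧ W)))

Q: True, W: False, E: True, C: False, G: True

  (((¬G → ¬Q) ∨ G) ∧ (¬W ↔ Q)) ∧ ((¬G ∨ (¬E → ¬W)) ∧ ((¬C ∨ ¬Q) ∧ G)) = True
    ((¬G → ¬Q) ∨ G) ∧ (¬W ↔ Q) = True
      (¬G → ¬Q) ∨ G = True
        ¬G → ¬Q = True
          ¬G = False
          ¬Q = False
      ¬W ↔ Q = True
        ¬W = True
    (¬G ∨ (¬E → ¬W)) ∧ ((¬C ∨ ¬Q) ∧ G) = True
      ¬G ∨ (¬E → ¬W) = True
        ¬G = False
        ¬E → ¬W = True
          ¬E = False
          ¬W = True
      (¬C ∨ ¬Q) ∧ G = True
        ¬C ∨ ¬Q = True
          ¬C = True
          ¬Q = False
  (((W → Q) ∧ (E ↔ Q)) ∧ (¬G ∨ (Q ∨ G))) ∧ (((¬Q → W) ∧ E) ∨ (C ∧ W)) = True
    ((W → Q) ∧ (E ↔ Q)) ∧ (¬G ∨ (Q ∨ G)) = True
      (W → Q) ∧ (E ↔ Q) = True
        W → Q = True
        E ↔ Q = True
      ¬G ∨ (Q ∨ G) = True
        ¬G = False
        Q ∨ G = True
    ((¬Q → W) ∧ E) ∨ (C ∧ W) = True
      (¬Q → W) ∧ E = True
        ¬Q → W = True
          ¬Q = False
      C ∧ W = False
Both conjuncts True, so the formula holds.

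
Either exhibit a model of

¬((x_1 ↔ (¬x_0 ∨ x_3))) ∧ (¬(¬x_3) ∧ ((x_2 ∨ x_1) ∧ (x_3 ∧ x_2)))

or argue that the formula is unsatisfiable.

x_0: True, x_1: False, x_2: True, x_3: True

  ¬((x_1 ↔ (¬x_0 ∨ x_3))) = True
    x_1 ↔ (¬x_0 ∨ x_3) = False
      ¬x_0 ∨ x_3 = True
        ¬x_0 = False
  ¬(¬x_3) ∧ ((x_2 ∨ x_1) ∧ (x_3 ∧ x_2)) = True
    ¬(¬x_3) = True
      ¬x_3 = False
    (x_2 ∨ x_1) ∧ (x_3 ∧ x_2) = True
      x_2 ∨ x_1 = True
      x_3 ∧ x_2 = True
Both conjuncts True, so the formula holds.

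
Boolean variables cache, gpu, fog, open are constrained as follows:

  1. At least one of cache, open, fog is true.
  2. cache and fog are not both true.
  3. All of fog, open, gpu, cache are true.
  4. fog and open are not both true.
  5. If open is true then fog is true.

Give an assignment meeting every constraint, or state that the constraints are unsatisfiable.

Case open = True:
  (3) forces fog = True.
  Constraint (4) is violated (fog=T, open=T) — contradiction.
Case open = False:
  Constraint (3) is violated (open=F) — contradiction.
Both cases fail — unsatisfiable.

The formula is unsatisfiable.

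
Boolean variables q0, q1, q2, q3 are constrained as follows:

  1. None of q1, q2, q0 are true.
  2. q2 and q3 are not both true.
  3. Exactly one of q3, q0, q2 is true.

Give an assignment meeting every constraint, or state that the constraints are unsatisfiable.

q0 = False; q1 = False; q2 = False; q3 = True

  (1) {q1, q2, q0}: 0 true — none ✓
  (2) q2=F, q3=T — not both ✓
  (3) {q3, q0, q2}: 1 true — exactly one ✓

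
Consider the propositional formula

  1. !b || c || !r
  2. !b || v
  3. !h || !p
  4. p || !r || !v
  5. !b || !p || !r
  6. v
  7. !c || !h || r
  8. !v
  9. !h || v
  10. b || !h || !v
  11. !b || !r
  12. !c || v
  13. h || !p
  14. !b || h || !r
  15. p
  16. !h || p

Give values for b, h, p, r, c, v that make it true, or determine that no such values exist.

Case v = True:
  Clause (!v) is falsified — contradiction.
Case v = False:
  Clause (v) is falsified — contradiction.
Both cases fail, so the formula is unsatisfiable.

UNSATISFIABLE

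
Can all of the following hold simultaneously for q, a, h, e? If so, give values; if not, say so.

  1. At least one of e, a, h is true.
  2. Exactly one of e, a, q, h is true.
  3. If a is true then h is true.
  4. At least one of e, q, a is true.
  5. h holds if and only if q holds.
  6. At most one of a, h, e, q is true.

q=F; a=F; h=F; e=T

  (1) {e, a, h}: 1 true — at least one ✓
  (2) {e, a, q, h}: 1 true — exactly one ✓
  (3) a=F ⇒ h: vacuous ✓
  (4) {e, q, a}: 1 true — at least one ✓
  (5) h=F, q=F — same ✓
  (6) {a, h, e, q}: 1 true — at most one ✓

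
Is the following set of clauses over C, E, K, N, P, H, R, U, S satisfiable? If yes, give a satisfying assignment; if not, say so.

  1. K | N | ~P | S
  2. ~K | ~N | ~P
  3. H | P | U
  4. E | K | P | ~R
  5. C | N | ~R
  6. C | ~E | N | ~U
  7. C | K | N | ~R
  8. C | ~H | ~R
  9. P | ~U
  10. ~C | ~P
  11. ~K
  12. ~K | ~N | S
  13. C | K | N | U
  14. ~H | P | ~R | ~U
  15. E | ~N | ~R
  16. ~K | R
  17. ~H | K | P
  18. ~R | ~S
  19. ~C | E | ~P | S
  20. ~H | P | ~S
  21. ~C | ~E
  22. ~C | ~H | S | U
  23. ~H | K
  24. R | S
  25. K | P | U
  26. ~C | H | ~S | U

C = False; E = True; K = False; N = True; P = True; H = False; R = True; U = False; S = False

Unit clause (~K) forces K = False.
In (~H | K) only ~H is left, so H = False.
Try C = True:
  (~C | ~P) forces P = False.
  (H | P | U) forces U = True.
  clause (P | ~U) is falsified — backtrack.
So C = False.
Set E = True.
Set N = True.
Set P = True.
Set R = True.
  then (~R | ~S) forces S = False.
Set U = False.
All clauses satisfied.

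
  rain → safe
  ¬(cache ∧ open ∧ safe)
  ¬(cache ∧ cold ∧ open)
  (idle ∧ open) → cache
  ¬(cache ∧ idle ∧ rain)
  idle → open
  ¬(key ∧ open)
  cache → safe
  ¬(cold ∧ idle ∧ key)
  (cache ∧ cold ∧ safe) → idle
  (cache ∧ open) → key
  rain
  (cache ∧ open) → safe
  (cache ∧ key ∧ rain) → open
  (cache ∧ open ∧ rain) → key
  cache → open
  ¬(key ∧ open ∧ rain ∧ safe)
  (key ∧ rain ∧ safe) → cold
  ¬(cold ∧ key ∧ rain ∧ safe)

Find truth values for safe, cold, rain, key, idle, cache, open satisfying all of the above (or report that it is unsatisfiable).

safe = True; cold = True; rain = True; key = False; idle = False; cache = False; open = True

Unit clause (rain) forces rain = True.
In (¬rain ∨ safe) only safe is left, so safe = True.
Set cold = True.
  then (¬cold ∨ ¬key ∨ ¬rain ∨ ¬safe) forces key = False.
Try idle = True:
  (¬idle ∨ open) forces open = True.
  (¬cache ∨ key ∨ ¬open ∨ ¬rain) forces cache = False.
  clause (cache ∨ ¬idle ∨ ¬open) is falsified — backtrack.
So idle = False.
  then (¬cache ∨ ¬cold ∨ idle ∨ ¬safe) forces cache = False.
Set open = True.
All clauses satisfied.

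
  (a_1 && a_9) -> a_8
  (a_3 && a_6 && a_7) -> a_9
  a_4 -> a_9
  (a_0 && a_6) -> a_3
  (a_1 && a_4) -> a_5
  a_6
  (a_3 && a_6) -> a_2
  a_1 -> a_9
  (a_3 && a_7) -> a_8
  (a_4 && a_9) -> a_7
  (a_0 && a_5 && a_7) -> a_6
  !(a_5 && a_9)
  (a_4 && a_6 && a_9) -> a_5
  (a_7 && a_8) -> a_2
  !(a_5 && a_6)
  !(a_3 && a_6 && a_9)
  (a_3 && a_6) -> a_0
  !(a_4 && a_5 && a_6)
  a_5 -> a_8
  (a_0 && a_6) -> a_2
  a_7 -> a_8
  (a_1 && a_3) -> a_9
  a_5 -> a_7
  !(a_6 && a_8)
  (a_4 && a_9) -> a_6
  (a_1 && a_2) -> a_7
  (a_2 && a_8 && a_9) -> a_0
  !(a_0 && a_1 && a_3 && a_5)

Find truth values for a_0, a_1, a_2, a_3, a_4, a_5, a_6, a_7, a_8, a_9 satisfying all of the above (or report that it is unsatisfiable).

a_0 = False; a_1 = False; a_2 = False; a_3 = False; a_4 = False; a_5 = False; a_6 = True; a_7 = False; a_8 = False; a_9 = True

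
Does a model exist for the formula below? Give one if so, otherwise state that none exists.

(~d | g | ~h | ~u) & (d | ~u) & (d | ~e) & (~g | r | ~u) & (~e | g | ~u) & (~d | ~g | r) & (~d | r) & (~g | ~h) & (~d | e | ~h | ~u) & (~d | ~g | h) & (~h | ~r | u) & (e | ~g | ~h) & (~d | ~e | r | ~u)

Set e = False.
Set h = False.
Set u = False.
Set g = False.
Set r = True.
Set d = False.
All clauses satisfied.

e = False; h = False; u = False; g = False; r = True; d = False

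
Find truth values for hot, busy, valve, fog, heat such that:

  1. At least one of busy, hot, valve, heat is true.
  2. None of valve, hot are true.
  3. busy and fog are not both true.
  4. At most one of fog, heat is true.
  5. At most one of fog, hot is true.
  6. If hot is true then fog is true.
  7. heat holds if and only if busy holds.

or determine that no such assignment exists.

hot=F; busy=T; valve=F; fog=F; heat=T

  (1) {busy, hot, valve, heat}: 2 true — at least one ✓
  (2) {valve, hot}: 0 true — none ✓
  (3) busy=T, fog=F — not both ✓
  (4) {fog, heat}: 1 true — at most one ✓
  (5) {fog, hot}: 0 true — at most one ✓
  (6) hot=F ⇒ fog: vacuous ✓
  (7) heat=T, busy=T — same ✓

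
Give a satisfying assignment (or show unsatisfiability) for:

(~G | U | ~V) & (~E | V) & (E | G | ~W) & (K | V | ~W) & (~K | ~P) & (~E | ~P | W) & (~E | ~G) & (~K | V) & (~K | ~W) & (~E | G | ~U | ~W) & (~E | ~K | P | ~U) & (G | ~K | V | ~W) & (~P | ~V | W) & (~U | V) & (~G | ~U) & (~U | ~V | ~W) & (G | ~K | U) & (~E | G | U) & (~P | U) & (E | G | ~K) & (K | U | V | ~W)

Set G = False.
Set K = False.
Set E = False.
  then (E | G | ~W) forces W = False.
Set V = False.
  then (~U | V) forces U = False.
  then (~P | U) forces P = False.
All clauses satisfied.

G = False, K = False, E = False, W = False, V = False, U = False, P = False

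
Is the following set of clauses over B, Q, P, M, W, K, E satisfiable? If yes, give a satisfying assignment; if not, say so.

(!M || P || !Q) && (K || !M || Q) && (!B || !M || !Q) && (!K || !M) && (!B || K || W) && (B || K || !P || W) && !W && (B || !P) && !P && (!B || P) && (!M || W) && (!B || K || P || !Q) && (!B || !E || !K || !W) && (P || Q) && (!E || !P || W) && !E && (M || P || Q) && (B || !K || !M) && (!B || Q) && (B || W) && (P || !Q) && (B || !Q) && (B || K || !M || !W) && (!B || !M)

Case P = True:
  Clause (!P) is falsified — contradiction.
Case P = False:
  (!W) forces W = False.
  (!B || P) forces B = False.
  Clause (B || W) is falsified — contradiction.
Both cases fail, so the formula is unsatisfiable.

No satisfying assignment exists.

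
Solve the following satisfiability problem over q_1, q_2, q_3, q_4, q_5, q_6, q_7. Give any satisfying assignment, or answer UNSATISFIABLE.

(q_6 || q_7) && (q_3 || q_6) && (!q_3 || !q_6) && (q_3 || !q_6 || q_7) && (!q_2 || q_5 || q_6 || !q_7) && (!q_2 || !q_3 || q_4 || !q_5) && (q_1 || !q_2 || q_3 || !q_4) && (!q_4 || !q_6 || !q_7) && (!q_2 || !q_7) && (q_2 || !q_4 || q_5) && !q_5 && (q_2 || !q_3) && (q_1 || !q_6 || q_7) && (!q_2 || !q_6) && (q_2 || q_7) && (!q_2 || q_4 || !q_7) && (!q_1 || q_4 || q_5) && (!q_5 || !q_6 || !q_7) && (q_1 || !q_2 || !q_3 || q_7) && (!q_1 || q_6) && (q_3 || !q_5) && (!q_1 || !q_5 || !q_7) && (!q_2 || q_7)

Unit clause (!q_5) forces q_5 = False.
Set q_1 = False.
Try q_2 = True:
  (!q_2 || !q_7) forces q_7 = False.
  clause (!q_2 || q_7) is falsified — backtrack.
So q_2 = False.
  then (q_2 || !q_4 || q_5) forces q_4 = False.
  then (q_2 || !q_3) forces q_3 = False.
  then (q_2 || q_7) forces q_7 = True.
  then (q_3 || q_6) forces q_6 = True.
All clauses satisfied.

q_1: False, q_2: False, q_3: False, q_4: False, q_5: False, q_6: True, q_7: True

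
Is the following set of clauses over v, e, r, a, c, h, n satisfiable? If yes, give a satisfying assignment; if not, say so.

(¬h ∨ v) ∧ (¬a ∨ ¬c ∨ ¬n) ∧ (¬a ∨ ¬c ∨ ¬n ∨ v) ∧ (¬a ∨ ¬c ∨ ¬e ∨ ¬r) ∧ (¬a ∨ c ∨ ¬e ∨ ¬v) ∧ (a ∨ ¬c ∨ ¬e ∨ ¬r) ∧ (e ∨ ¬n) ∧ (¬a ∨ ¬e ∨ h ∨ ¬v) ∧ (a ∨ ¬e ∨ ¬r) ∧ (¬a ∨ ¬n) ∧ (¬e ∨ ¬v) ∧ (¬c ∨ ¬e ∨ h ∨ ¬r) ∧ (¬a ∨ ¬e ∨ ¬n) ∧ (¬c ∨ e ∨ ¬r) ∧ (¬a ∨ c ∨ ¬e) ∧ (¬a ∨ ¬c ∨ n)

v: True, e: False, r: True, a: True, c: False, h: True, n: False

Set v = True.
  then (¬e ∨ ¬v) forces e = False.
  then (e ∨ ¬n) forces n = False.
Set r = True.
  then (¬c ∨ e ∨ ¬r) forces c = False.
Set a = True.
Set h = True.
All clauses satisfied.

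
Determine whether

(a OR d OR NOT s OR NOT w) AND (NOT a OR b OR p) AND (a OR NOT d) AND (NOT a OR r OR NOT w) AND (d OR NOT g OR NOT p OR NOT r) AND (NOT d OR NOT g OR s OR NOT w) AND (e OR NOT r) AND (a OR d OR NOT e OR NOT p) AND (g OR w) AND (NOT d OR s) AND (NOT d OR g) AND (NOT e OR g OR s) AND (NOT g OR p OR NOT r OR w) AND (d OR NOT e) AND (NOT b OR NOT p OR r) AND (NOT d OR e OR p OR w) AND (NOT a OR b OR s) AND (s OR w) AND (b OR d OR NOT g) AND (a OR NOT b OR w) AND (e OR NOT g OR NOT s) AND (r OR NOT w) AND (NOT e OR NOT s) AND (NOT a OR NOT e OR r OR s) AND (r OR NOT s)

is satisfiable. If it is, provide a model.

No satisfying assignment exists.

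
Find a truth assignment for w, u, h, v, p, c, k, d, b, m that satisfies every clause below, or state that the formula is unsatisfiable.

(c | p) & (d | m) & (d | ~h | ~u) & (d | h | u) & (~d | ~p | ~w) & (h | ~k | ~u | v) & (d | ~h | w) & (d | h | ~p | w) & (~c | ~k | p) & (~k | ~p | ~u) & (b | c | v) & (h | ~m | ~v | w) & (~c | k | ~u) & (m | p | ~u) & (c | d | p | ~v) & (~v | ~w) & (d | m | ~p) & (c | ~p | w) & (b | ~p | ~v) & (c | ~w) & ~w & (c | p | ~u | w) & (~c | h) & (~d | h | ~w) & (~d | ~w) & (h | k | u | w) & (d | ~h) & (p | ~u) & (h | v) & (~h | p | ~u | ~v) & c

w = False, u = False, h = True, v = True, p = False, c = True, k = False, d = True, b = True, m = False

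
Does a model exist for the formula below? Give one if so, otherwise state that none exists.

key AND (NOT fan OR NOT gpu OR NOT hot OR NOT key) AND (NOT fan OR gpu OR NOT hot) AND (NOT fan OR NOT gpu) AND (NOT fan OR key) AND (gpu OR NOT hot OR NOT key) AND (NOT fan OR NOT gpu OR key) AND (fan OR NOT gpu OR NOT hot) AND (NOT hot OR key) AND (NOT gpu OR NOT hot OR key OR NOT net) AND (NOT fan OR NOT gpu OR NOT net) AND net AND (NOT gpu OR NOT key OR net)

gpu = False, net = True, hot = False, key = True, fan = True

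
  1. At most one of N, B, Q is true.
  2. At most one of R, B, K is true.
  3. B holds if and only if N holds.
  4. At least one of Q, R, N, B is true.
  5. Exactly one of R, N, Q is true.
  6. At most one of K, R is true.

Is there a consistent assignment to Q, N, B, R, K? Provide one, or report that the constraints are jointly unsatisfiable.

Q: False, N: False, B: False, R: True, K: False

  (1) {N, B, Q}: 0 true — at most one ✓
  (2) {R, B, K}: 1 true — at most one ✓
  (3) B=F, N=F — same ✓
  (4) {Q, R, N, B}: 1 true — at least one ✓
  (5) {R, N, Q}: 1 true — exactly one ✓
  (6) {K, R}: 1 true — at most one ✓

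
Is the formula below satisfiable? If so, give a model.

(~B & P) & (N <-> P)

P: True, B: False, N: True

  ~B & P = True
    ~B = True
  N <-> P = True
Both conjuncts True, so the formula holds.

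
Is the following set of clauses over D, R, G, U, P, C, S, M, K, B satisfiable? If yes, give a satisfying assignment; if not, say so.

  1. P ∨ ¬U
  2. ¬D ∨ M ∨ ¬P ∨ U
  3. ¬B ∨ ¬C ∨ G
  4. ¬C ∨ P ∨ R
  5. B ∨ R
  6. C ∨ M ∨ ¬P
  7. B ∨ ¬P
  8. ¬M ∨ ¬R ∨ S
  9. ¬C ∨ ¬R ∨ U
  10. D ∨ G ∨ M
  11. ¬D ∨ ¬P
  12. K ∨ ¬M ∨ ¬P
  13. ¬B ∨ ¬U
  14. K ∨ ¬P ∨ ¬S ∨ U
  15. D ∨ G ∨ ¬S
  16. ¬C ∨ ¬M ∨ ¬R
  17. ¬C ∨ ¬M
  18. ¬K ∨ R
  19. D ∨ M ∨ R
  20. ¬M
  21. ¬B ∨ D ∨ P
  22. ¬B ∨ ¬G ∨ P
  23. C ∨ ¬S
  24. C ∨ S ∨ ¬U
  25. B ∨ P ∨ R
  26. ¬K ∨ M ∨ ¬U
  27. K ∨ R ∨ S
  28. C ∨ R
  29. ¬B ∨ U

D = True, R = True, G = True, U = False, P = False, C = False, S = False, M = False, K = False, B = False

Unit clause (¬M) forces M = False.
Set D = True.
  then (¬D ∨ ¬P) forces P = False.
  then (P ∨ ¬U) forces U = False.
  then (¬B ∨ U) forces B = False.
  then (B ∨ R) forces R = True.
  then (¬C ∨ ¬R ∨ U) forces C = False.
  then (C ∨ ¬S) forces S = False.
Set G = True.
Set K = False.
All clauses satisfied.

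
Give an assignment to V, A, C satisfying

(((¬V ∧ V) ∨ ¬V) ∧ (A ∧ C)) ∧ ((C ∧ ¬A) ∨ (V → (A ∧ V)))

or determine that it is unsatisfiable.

V: False; A: True; C: True

  ((¬V ∧ V) ∨ ¬V) ∧ (A ∧ C) = True
    (¬V ∧ V) ∨ ¬V = True
      ¬V ∧ V = False
        ¬V = True
      ¬V = True
    A ∧ C = True
  (C ∧ ¬A) ∨ (V → (A ∧ V)) = True
    C ∧ ¬A = False
      ¬A = False
    V → (A ∧ V) = True
      A ∧ V = False
Both conjuncts True, so the formula holds.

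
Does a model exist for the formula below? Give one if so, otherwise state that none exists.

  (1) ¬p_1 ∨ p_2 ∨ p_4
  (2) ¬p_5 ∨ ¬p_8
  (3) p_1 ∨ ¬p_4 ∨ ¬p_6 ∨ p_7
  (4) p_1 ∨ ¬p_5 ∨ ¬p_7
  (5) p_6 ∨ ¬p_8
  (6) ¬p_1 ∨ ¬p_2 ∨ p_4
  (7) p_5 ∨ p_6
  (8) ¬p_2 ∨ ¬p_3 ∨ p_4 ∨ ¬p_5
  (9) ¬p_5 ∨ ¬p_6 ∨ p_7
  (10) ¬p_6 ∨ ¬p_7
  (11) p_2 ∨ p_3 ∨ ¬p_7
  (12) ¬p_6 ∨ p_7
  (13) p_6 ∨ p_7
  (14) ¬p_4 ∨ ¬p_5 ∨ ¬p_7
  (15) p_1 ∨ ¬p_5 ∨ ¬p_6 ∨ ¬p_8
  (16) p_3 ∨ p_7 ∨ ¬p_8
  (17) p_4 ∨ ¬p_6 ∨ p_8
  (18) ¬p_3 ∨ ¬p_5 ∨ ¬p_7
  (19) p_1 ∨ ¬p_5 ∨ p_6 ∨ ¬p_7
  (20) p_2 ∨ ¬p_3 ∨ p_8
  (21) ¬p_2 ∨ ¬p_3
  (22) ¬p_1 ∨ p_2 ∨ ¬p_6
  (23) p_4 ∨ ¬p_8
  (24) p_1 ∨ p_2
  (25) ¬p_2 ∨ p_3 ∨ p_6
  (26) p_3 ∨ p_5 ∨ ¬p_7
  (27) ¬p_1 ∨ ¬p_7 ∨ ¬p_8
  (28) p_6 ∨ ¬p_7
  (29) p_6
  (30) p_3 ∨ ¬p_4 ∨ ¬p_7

UNSATISFIABLE

Case p_6 = True:
  (¬p_6 ∨ ¬p_7) forces p_7 = False.
  Clause (¬p_6 ∨ p_7) is falsified — contradiction.
Case p_6 = False:
  Clause (p_6) is falsified — contradiction.
Both cases fail, so the formula is unsatisfiable.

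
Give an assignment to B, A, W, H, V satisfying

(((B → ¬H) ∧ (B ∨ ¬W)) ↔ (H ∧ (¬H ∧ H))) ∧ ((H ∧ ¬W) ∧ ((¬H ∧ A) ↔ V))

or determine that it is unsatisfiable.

B = True, A = True, W = False, H = True, V = False

  ((B → ¬H) ∧ (B ∨ ¬W)) ↔ (H ∧ (¬H ∧ H)) = True
    (B → ¬H) ∧ (B ∨ ¬W) = False
      B → ¬H = False
        ¬H = False
      B ∨ ¬W = True
        ¬W = True
    H ∧ (¬H ∧ H) = False
      ¬H ∧ H = False
        ¬H = False
  (H ∧ ¬W) ∧ ((¬H ∧ A) ↔ V) = True
    H ∧ ¬W = True
      ¬W = True
    (¬H ∧ A) ↔ V = True
      ¬H ∧ A = False
        ¬H = False
Both conjuncts True, so the formula holds.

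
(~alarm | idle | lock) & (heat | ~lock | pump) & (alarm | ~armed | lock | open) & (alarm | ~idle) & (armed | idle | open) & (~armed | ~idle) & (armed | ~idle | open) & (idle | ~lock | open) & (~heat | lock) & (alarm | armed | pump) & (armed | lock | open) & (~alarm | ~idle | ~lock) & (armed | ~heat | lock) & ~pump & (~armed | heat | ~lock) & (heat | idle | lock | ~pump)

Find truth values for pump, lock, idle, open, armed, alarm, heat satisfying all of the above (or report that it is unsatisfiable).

pump = False, lock = False, idle = False, open = True, armed = True, alarm = False, heat = False

Unit clause (~pump) forces pump = False.
Set lock = False.
  then (~heat | lock) forces heat = False.
Set idle = False.
  then (~alarm | idle | lock) forces alarm = False.
  then (alarm | armed | pump) forces armed = True.
  then (alarm | ~armed | lock | open) forces open = True.
All clauses satisfied.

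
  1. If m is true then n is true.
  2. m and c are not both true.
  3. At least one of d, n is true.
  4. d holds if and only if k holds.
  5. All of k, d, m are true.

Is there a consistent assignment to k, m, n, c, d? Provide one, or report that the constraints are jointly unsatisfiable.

k = True; m = True; n = True; c = False; d = True

  (1) m=T ⇒ n: T ✓
  (2) m=T, c=F — not both ✓
  (3) {d, n}: 2 true — at least one ✓
  (4) d=T, k=T — same ✓
  (5) {k, d, m}: all 3 true ✓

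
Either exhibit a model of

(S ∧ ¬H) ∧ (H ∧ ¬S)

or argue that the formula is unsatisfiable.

Case S = True: the conjunct ¬S is False.
Case S = False: the conjunct S is False.
Both cases fail — unsatisfiable.

UNSATISFIABLE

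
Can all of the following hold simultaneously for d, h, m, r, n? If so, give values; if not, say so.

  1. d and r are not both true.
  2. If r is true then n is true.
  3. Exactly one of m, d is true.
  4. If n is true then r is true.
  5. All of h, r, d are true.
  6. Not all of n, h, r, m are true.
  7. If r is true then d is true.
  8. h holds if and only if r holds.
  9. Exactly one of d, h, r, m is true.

Case h = True:
  (5) forces r = True.
  Constraint (9) is violated (h=T, r=T) — contradiction.
Case h = False:
  Constraint (5) is violated (h=F) — contradiction.
Both cases fail — unsatisfiable.

UNSATISFIABLE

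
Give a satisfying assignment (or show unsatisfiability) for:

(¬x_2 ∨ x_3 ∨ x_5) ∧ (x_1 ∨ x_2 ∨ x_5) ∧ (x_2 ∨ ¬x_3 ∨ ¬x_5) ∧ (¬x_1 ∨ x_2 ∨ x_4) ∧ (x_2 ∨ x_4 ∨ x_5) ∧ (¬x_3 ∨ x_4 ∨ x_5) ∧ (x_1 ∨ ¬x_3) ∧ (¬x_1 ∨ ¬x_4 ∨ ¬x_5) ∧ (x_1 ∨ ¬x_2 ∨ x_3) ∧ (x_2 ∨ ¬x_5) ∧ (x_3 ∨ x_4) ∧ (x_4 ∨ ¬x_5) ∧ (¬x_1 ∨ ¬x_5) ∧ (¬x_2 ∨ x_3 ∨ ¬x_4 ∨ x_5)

x_1 = True; x_2 = False; x_3 = True; x_4 = True; x_5 = False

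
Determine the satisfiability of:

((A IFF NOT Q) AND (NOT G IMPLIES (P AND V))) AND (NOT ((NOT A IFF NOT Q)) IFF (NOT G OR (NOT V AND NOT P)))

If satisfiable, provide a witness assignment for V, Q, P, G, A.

V = True, Q = True, P = True, G = False, A = False

  (A IFF NOT Q) AND (NOT G IMPLIES (P AND V)) = True
    A IFF NOT Q = True
      NOT Q = False
    NOT G IMPLIES (P AND V) = True
      NOT G = True
      P AND V = True
  NOT ((NOT A IFF NOT Q)) IFF (NOT G OR (NOT V AND NOT P)) = True
    NOT ((NOT A IFF NOT Q)) = True
      NOT A IFF NOT Q = False
        NOT A = True
        NOT Q = False
    NOT G OR (NOT V AND NOT P) = True
      NOT G = True
      NOT V AND NOT P = False
        NOT V = False
        NOT P = False
Both conjuncts True, so the formula holds.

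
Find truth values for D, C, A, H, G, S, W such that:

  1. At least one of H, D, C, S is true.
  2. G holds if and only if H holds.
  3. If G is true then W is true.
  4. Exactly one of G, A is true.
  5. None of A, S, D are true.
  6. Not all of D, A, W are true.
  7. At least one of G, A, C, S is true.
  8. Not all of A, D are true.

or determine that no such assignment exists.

D = False; C = True; A = False; H = True; G = True; S = False; W = True

  (1) {H, D, C, S}: 2 true — at least one ✓
  (2) G=T, H=T — same ✓
  (3) G=T ⇒ W: T ✓
  (4) {G, A}: 1 true — exactly one ✓
  (5) {A, S, D}: 0 true — none ✓
  (6) {D, A, W}: 1/3 true — not all ✓
  (7) {G, A, C, S}: 2 true — at least one ✓
  (8) {A, D}: 0/2 true — not all ✓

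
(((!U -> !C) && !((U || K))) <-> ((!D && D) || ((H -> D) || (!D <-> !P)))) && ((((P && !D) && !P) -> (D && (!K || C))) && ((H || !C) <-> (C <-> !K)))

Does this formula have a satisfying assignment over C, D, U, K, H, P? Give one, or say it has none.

C = False, D = False, U = False, K = True, H = True, P = True

  ((!U -> !C) && !((U || K))) <-> ((!D && D) || ((H -> D) || (!D <-> !P))) = True
    (!U -> !C) && !((U || K)) = False
      !U -> !C = True
        !U = True
        !C = True
      !((U || K)) = False
        U || K = True
    (!D && D) || ((H -> D) || (!D <-> !P)) = False
      !D && D = False
        !D = True
      (H -> D) || (!D <-> !P) = False
        H -> D = False
        !D <-> !P = False
          !D = True
          !P = False
  (((P && !D) && !P) -> (D && (!K || C))) && ((H || !C) <-> (C <-> !K)) = True
    ((P && !D) && !P) -> (D && (!K || C)) = True
      (P && !D) && !P = False
        P && !D = True
          !D = True
        !P = False
      D && (!K || C) = False
        !K || C = False
          !K = False
    (H || !C) <-> (C <-> !K) = True
      H || !C = True
        !C = True
      C <-> !K = True
        !K = False
Both conjuncts True, so the formula holds.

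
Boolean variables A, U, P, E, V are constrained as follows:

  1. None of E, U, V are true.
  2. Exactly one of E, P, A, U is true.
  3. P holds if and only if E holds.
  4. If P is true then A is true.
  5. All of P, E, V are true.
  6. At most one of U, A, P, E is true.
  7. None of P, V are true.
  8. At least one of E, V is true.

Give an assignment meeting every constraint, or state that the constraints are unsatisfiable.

Case P = True:
  Constraint (7) is violated (P=T) — contradiction.
Case P = False:
  Constraint (5) is violated (P=F) — contradiction.
Both cases fail — unsatisfiable.

No satisfying assignment exists.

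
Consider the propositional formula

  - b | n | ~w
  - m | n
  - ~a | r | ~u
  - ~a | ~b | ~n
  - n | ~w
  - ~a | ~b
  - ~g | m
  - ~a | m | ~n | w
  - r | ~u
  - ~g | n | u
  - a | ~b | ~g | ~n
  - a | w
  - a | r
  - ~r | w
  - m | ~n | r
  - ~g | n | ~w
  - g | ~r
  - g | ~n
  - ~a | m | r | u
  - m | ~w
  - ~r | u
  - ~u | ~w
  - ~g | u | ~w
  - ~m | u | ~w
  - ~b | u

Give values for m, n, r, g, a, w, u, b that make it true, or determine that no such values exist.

Try m = False:
  (m | n) forces n = True.
  (~g | m) forces g = False.
  clause (g | ~n) is falsified — backtrack.
So m = True.
Set n = False.
  then (n | ~w) forces w = False.
  then (a | w) forces a = True.
  then (~r | w) forces r = False.
  then (~a | r | ~u) forces u = False.
  then (~a | ~b) forces b = False.
  then (~g | n | u) forces g = False.
All clauses satisfied.

m=T, n=F, r=F, g=F, a=T, w=F, u=F, b=F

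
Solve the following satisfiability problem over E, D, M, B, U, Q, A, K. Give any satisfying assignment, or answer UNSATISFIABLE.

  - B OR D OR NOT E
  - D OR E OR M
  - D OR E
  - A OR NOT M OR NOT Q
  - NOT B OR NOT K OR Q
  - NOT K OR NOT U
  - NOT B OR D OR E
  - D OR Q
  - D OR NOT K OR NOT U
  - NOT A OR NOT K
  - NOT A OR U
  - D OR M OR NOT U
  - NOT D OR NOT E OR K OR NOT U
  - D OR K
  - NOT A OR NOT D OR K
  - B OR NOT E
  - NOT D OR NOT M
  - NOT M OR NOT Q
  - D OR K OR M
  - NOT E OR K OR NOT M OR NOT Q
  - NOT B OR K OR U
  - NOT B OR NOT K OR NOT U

E: False, D: True, M: False, B: True, U: False, Q: True, A: False, K: True

Set E = False.
  then (D OR E) forces D = True.
  then (NOT D OR NOT M) forces M = False.
Set B = True.
Set U = False.
  then (NOT A OR U) forces A = False.
  then (NOT B OR K OR U) forces K = True.
  then (NOT B OR NOT K OR Q) forces Q = True.
All clauses satisfied.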